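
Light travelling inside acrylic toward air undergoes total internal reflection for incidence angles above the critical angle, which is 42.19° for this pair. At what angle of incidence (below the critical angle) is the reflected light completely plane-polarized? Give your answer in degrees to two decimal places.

θ_B ≈ 33.88°

At the critical angle sin θ_c = n₂/n₁, giving n₂/n₁ = sin 42.19° = 0.6716.
Then tan θ_B = n₂/n₁ = 0.6716, so θ_B = arctan 0.6716 = 33.88°.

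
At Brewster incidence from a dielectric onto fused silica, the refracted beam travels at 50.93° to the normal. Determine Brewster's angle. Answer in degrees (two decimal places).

Brewster's condition makes the reflected and refracted beams perpendicular: θ_B + θ_t = 90°.
So θ_B = 90° − θ_t = 90° − 50.93° = 39.07°.

θ_B ≈ 39.07°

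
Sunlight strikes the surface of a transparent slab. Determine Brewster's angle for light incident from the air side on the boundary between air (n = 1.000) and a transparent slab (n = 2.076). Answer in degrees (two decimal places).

Brewster's condition: tan θ_B = n₂/n₁ = 2.076/1.000 = 2.0760.
So θ_B = arctan 2.0760 = 64.28°.

θ_B ≈ 64.28°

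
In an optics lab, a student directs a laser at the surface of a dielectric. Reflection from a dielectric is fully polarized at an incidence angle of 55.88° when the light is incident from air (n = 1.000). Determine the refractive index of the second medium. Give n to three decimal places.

n ≈ 1.476

Brewster's law: tan θ_B = n₂/n₁ (light incident in air, refracted into a dielectric).
n₂ = n₁ tan θ_B = 1.000 × tan 55.88° = 1.476.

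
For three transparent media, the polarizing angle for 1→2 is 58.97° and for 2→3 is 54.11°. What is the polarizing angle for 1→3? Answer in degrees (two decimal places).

θ_B ≈ 66.48°

n₂/n₁ = tan 58.97° = 1.6623 and n₃/n₂ = tan 54.11° = 1.3820.
So n₃/n₁ = (n₂/n₁)(n₃/n₂) = 1.6623 × 1.3820 = 2.2972.
θ_B(1→3) = arctan(2.2972) = 66.48°.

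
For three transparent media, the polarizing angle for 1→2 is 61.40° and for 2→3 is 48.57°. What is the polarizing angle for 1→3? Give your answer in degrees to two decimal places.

tan θ_B(1→2) = n₂/n₁ = tan 61.40° = 1.8341.
tan θ_B(2→3) = n₃/n₂ = tan 48.57° = 1.1331.
n₃/n₁ = 2.0782. Then tan θ_B(1→3) = n₃/n₁, so θ_B(1→3) = arctan(2.0782) = 64.30°.

θ_B ≈ 64.30°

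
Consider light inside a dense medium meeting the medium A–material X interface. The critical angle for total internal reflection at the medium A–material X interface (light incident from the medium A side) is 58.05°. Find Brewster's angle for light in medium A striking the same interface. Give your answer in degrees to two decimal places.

sin θ_c = n₂/n₁, so n₂/n₁ = sin 58.05° = 0.8485.
Brewster: tan θ_B = n₂/n₁ = 0.8485.
θ_B = arctan(0.8485) = 40.31°.

θ_B ≈ 40.31°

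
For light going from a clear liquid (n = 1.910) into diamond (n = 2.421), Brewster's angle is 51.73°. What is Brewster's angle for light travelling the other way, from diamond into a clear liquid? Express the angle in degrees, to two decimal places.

θ_B' ≈ 38.27°

Reversing the direction swaps n₁ and n₂, so tan θ_B' = 1/tan θ_B and θ_B' = 90° − θ_B.
Hence θ_B' = 90° − 51.73° = 38.27°.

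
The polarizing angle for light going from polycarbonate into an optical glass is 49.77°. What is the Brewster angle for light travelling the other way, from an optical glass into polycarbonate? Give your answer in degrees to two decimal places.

θ_B' ≈ 40.23°

The two Brewster angles are complementary: θ_B' = 90° − θ_B = 90° − 49.77° = 40.23°.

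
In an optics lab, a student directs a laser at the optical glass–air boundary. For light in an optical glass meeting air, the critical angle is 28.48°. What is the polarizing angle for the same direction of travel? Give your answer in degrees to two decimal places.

At the critical angle sin θ_c = n₂/n₁, giving n₂/n₁ = sin 28.48° = 0.4769.
Then tan θ_B = n₂/n₁ = 0.4769, so θ_B = arctan 0.4769 = 25.49°.

θ_B ≈ 25.49°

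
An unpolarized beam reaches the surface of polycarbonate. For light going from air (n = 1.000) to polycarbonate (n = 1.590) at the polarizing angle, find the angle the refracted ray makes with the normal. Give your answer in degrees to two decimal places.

θ_t ≈ 32.17°

tan θ_B = n₂/n₁ = 1.590/1.000 = 1.5900, so θ_B = 57.83°.
At Brewster's angle the reflected and refracted rays are perpendicular, so θ_t = 90° − θ_B = 90° − 57.83° = 32.17°.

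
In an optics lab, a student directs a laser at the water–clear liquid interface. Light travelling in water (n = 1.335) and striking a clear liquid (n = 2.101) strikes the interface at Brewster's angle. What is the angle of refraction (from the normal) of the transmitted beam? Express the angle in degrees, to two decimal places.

θ_t ≈ 32.43°

First find Brewster's angle: tan θ_B = 2.101/1.335 = 1.5738, giving θ_B = 57.57°.
Since θ_B + θ_t = 90° at Brewster incidence, θ_t = 90° − 57.57° = 32.43°.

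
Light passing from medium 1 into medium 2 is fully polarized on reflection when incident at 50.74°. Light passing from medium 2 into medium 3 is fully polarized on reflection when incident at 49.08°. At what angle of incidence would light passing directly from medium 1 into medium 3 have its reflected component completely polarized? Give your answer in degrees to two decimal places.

n₂/n₁ = tan 50.74° = 1.2235 and n₃/n₂ = tan 49.08° = 1.1536.
Multiplying, n₃/n₁ = 1.2235 × 1.1536 = 1.4115, and θ_B(1→3) = arctan 1.4115 = 54.68°.

θ_B ≈ 54.68°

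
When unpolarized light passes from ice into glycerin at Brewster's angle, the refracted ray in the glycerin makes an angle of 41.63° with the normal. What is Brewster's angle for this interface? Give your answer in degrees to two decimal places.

Since the reflected and refracted rays are at right angles at the polarizing angle, θ_B + θ_t = 90°.
So θ_B = 90° − θ_t = 90° − 41.63° = 48.37°.

θ_B ≈ 48.37°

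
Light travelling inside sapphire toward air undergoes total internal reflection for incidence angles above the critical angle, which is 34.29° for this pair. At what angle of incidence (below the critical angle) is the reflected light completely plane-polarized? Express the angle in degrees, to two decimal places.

θ_B ≈ 29.40°

At the critical angle sin θ_c = n₂/n₁, giving n₂/n₁ = sin 34.29° = 0.5634.
Then tan θ_B = n₂/n₁ = 0.5634, so θ_B = arctan 0.5634 = 29.40°.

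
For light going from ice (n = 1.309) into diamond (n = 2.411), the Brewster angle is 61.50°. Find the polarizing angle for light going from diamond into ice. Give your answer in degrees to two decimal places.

θ_B' ≈ 28.50°

Reversing the direction swaps n₁ and n₂, so tan θ_B' = 1/tan θ_B and θ_B' = 90° − θ_B.
Hence θ_B' = 90° − 61.50° = 28.50°.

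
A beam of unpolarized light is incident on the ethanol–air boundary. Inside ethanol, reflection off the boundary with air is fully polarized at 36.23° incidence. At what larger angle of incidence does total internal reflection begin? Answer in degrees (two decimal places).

From Brewster, n₂/n₁ = tan θ_B = tan 36.23° = 0.7327.
Then sin θ_c = n₂/n₁ = 0.7327, so θ_c = arcsin 0.7327 = 47.11°.

θ_c ≈ 47.11°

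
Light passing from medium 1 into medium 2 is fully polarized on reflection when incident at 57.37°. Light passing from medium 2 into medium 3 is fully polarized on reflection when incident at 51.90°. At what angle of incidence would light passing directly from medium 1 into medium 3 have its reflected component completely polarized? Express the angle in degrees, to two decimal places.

tan θ_B(1→2) = n₂/n₁ = tan 57.37° = 1.5619.
tan θ_B(2→3) = n₃/n₂ = tan 51.90° = 1.2753.
Multiplying, n₃/n₁ = 1.5619 × 1.2753 = 1.9919, and θ_B(1→3) = arctan 1.9919 = 63.34°.

θ_B ≈ 63.34°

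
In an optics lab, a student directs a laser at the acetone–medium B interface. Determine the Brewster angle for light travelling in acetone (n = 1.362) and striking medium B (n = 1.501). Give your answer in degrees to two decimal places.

θ_B ≈ 47.78°

Here n₂/n₁ = 1.501/1.362 = 1.1021, and Brewster's law gives tan θ_B = n₂/n₁. Taking the arctangent, θ_B = 47.78°.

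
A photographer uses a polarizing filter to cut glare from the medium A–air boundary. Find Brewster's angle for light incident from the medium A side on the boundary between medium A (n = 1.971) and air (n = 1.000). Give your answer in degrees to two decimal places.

θ_B ≈ 26.90°

tan θ_B = n₂/n₁ = 1.000/1.971 = 0.5074.
So θ_B = arctan 0.5074 = 26.90°.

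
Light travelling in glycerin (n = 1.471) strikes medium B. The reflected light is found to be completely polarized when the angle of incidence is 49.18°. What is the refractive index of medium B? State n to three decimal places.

Full polarization of the reflected beam means tan θ_B = n₂/n₁, where n₁ is the incident medium (glycerin).
n₂ = n₁ tan θ_B = 1.471 × tan 49.18° = 1.703.

n ≈ 1.703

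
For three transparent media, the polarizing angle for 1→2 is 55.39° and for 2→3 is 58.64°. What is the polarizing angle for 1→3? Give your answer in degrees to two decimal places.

θ_B ≈ 67.19°

tan θ_B(1→2) = n₂/n₁ = tan 55.39° = 1.4490.
tan θ_B(2→3) = n₃/n₂ = tan 58.64° = 1.6408.
Multiplying, n₃/n₁ = 1.4490 × 1.6408 = 2.3776, and θ_B(1→3) = arctan 2.3776 = 67.19°.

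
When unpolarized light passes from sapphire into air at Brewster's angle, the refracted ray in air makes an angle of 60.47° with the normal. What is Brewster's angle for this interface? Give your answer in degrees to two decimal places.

θ_B ≈ 29.53°

Brewster's condition makes the reflected and refracted beams perpendicular: θ_B + θ_t = 90°.
So θ_B = 90° − θ_t = 90° − 60.47° = 29.53°.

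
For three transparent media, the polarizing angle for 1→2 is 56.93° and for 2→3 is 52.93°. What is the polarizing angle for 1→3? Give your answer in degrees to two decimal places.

θ_B ≈ 63.81°

Each Brewster angle gives a ratio: n₂/n₁ = tan 56.93° = 1.5358, n₃/n₂ = tan 52.93° = 1.3237.
n₃/n₁ = 2.0328. Then tan θ_B(1→3) = n₃/n₁, so θ_B(1→3) = arctan(2.0328) = 63.81°.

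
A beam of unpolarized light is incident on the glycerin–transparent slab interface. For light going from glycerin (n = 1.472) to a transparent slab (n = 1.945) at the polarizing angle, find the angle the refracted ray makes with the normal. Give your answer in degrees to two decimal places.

θ_t ≈ 37.12°

tan θ_B = n₂/n₁ = 1.945/1.472 = 1.3213, so θ_B = 52.88°.
At Brewster's angle the reflected and refracted rays are perpendicular, so θ_t = 90° − θ_B = 90° − 52.88° = 37.12°.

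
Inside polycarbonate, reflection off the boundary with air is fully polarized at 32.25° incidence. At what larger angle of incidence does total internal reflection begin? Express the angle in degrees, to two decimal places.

θ_c ≈ 39.12°

n₂/n₁ = tan 32.25° = 0.6310; the critical angle satisfies sin θ_c = n₂/n₁.
θ_c = arcsin(0.6310) = 39.12°.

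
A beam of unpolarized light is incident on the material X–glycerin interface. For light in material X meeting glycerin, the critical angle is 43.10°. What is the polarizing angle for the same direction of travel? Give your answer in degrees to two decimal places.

θ_B ≈ 34.34°

At the critical angle sin θ_c = n₂/n₁, giving n₂/n₁ = sin 43.10° = 0.6833.
Then tan θ_B = n₂/n₁ = 0.6833, so θ_B = arctan 0.6833 = 34.34°.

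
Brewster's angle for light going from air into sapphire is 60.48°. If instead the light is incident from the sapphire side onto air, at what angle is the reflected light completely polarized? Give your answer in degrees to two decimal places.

Reversing the direction swaps n₁ and n₂, so tan θ_B' = 1/tan θ_B and θ_B' = 90° − θ_B.
Hence θ_B' = 90° − 60.48° = 29.52°.

θ_B' ≈ 29.52°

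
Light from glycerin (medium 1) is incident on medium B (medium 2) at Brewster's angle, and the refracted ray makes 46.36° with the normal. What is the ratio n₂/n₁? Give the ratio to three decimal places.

n₂/n₁ ≈ 0.954

θ_B + θ_t = 90°, so θ_B = 90° − 46.36° = 43.64°.
tan θ_B = n₂/n₁, so n₂/n₁ = tan 43.64° = 0.954.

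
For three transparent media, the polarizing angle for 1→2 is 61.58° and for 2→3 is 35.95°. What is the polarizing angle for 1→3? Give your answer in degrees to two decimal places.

Each Brewster angle gives a ratio: n₂/n₁ = tan 61.58° = 1.8479, n₃/n₂ = tan 35.95° = 0.7252.
n₃/n₁ = 1.3401. Then tan θ_B(1→3) = n₃/n₁, so θ_B(1→3) = arctan(1.3401) = 53.27°.

θ_B ≈ 53.27°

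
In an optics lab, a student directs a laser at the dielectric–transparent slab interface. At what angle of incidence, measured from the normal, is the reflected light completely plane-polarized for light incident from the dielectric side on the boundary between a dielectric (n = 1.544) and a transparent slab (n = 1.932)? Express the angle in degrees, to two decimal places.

Here n₂/n₁ = 1.932/1.544 = 1.2513, and Brewster's law gives tan θ_B = n₂/n₁. Taking the arctangent, θ_B = 51.37°.

θ_B ≈ 51.37°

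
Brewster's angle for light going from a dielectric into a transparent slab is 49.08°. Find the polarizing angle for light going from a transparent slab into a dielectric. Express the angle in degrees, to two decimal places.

θ_B' ≈ 40.92°

Reversing the direction swaps n₁ and n₂, so tan θ_B' = 1/tan θ_B and θ_B' = 90° − θ_B.
Hence θ_B' = 90° − 49.08° = 40.92°.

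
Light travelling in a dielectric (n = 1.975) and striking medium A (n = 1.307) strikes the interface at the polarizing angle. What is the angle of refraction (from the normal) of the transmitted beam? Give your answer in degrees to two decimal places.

θ_t ≈ 56.50°

tan θ_B = n₂/n₁ = 1.307/1.975 = 0.6618, so θ_B = 33.50°.
Since θ_B + θ_t = 90° at Brewster incidence, θ_t = 90° − 33.50° = 56.50°.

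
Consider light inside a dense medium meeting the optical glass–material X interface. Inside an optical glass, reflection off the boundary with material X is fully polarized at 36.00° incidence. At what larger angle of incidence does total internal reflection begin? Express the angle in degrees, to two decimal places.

tan θ_B = n₂/n₁ = tan 36.00° = 0.7265.
Total internal reflection: sin θ_c = n₂/n₁ = 0.7265.
θ_c = arcsin(0.7265) = 46.60°.

θ_c ≈ 46.60°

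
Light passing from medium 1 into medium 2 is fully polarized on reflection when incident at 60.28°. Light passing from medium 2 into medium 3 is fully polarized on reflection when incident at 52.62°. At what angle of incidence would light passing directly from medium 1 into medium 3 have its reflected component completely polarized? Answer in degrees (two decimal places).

Each Brewster angle gives a ratio: n₂/n₁ = tan 60.28° = 1.7518, n₃/n₂ = tan 52.62° = 1.3089.
n₃/n₁ = 2.2929. Then tan θ_B(1→3) = n₃/n₁, so θ_B(1→3) = arctan(2.2929) = 66.44°.

θ_B ≈ 66.44°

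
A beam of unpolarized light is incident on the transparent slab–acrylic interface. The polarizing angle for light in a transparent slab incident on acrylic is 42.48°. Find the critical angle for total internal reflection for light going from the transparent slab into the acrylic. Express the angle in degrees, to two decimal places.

tan θ_B = n₂/n₁ = tan 42.48° = 0.9157.
Total internal reflection: sin θ_c = n₂/n₁ = 0.9157.
θ_c = arcsin(0.9157) = 66.30°.

θ_c ≈ 66.30°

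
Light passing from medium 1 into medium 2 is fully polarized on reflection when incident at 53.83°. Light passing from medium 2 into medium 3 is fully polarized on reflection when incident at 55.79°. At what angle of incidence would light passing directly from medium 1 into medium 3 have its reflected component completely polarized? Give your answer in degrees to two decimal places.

θ_B ≈ 63.57°

Each Brewster angle gives a ratio: n₂/n₁ = tan 53.83° = 1.3678, n₃/n₂ = tan 55.79° = 1.4709.
Multiplying, n₃/n₁ = 1.3678 × 1.4709 = 2.0119, and θ_B(1→3) = arctan 2.0119 = 63.57°.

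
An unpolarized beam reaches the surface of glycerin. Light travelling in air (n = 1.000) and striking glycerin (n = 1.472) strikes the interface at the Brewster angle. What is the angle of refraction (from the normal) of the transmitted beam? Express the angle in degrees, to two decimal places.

θ_t ≈ 34.19°

θ_B = arctan(n₂/n₁) = arctan(1.472/1.000) = 55.81°.
The refracted ray is perpendicular to the reflected ray, so θ_t = 90° − θ_B = 34.19°.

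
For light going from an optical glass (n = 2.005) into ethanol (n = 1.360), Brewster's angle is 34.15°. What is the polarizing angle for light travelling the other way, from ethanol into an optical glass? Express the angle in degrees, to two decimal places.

θ_B' ≈ 55.85°

Reversing the direction swaps n₁ and n₂, so tan θ_B' = 1/tan θ_B and θ_B' = 90° − θ_B.
Hence θ_B' = 90° − 34.15° = 55.85°.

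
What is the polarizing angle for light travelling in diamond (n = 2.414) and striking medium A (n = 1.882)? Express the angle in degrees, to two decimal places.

θ_B ≈ 37.94°

tan θ_B = n₂/n₁ = 1.882/2.414 = 0.7796. Taking the arctangent, θ_B = 37.94°.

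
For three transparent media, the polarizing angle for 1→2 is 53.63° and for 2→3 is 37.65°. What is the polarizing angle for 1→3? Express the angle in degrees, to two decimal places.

Each Brewster angle gives a ratio: n₂/n₁ = tan 53.63° = 1.3579, n₃/n₂ = tan 37.65° = 0.7715.
Multiplying, n₃/n₁ = 1.3579 × 0.7715 = 1.0476, and θ_B(1→3) = arctan 1.0476 = 46.33°.

θ_B ≈ 46.33°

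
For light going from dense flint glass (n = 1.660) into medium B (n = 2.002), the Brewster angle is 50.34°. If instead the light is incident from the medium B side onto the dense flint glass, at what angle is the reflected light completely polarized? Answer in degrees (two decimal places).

θ_B' ≈ 39.66°

tan θ_B' = n₁/n₂ = 1/tan θ_B, so θ_B' = 90° − θ_B.
θ_B' = 90° − 50.34° = 39.66°.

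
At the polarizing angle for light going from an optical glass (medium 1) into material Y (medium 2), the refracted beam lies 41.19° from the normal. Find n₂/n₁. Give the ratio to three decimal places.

At Brewster incidence θ_B = 90° − θ_t = 90° − 41.19° = 48.81°.
tan θ_B = n₂/n₁, so n₂/n₁ = tan 48.81° = 1.143.

n₂/n₁ ≈ 1.143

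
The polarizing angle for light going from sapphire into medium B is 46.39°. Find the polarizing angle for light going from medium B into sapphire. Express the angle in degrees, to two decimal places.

θ_B' ≈ 43.61°

tan θ_B' = n₁/n₂ = 1/tan θ_B, so θ_B' = 90° − θ_B.
θ_B' = 90° − 46.39° = 43.61°.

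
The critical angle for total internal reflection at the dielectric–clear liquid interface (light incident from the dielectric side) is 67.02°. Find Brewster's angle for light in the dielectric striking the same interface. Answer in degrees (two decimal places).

θ_B ≈ 42.63°

At the critical angle sin θ_c = n₂/n₁, giving n₂/n₁ = sin 67.02° = 0.9206.
Then tan θ_B = n₂/n₁ = 0.9206, so θ_B = arctan 0.9206 = 42.63°.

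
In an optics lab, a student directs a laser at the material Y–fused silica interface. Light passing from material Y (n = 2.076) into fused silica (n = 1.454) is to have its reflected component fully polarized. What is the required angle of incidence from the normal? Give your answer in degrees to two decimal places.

The reflected p-component vanishes when tan θ_B = n₂/n₁.
Here n₂/n₁ = 1.454/2.076 = 0.7004, and Brewster's law gives tan θ_B = n₂/n₁.
θ_B = arctan(0.7004) = 35.01°.

θ_B ≈ 35.01°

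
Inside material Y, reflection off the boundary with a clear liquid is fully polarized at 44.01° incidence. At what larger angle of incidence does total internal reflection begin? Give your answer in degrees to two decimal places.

θ_c ≈ 75.02°

From Brewster, n₂/n₁ = tan θ_B = tan 44.01° = 0.9660.
Then sin θ_c = n₂/n₁ = 0.9660, so θ_c = arcsin 0.9660 = 75.02°.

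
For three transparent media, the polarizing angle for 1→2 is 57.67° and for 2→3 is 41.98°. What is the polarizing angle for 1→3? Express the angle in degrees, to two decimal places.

Each Brewster angle gives a ratio: n₂/n₁ = tan 57.67° = 1.5800, n₃/n₂ = tan 41.98° = 0.8998.
So n₃/n₁ = (n₂/n₁)(n₃/n₂) = 1.5800 × 0.8998 = 1.4217.
θ_B(1→3) = arctan(1.4217) = 54.88°.

θ_B ≈ 54.88°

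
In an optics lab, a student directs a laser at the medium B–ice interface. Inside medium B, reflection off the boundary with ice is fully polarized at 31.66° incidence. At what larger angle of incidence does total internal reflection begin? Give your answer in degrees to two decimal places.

θ_c ≈ 38.07°

tan θ_B = n₂/n₁ = tan 31.66° = 0.6166.
Total internal reflection: sin θ_c = n₂/n₁ = 0.6166.
θ_c = arcsin(0.6166) = 38.07°.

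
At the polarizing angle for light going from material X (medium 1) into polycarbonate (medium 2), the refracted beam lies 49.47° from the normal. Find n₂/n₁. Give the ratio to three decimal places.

n₂/n₁ ≈ 0.855

At Brewster incidence θ_B = 90° − θ_t = 90° − 49.47° = 40.53°.
Then n₂/n₁ = tan θ_B = tan 40.53° = 0.855.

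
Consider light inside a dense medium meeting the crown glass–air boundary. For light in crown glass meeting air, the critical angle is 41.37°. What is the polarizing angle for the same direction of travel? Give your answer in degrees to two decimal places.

θ_B ≈ 33.46°

At the critical angle sin θ_c = n₂/n₁, giving n₂/n₁ = sin 41.37° = 0.6609.
Then tan θ_B = n₂/n₁ = 0.6609, so θ_B = arctan 0.6609 = 33.46°.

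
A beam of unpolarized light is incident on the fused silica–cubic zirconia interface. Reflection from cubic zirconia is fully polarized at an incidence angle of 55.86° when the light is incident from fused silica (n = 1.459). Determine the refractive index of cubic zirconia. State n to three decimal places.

Full polarization of the reflected beam means tan θ_B = n₂/n₁, where n₁ is the incident medium (fused silica).
n₂ = n₁ tan θ_B = 1.459 × tan 55.86° = 2.152.

n ≈ 2.152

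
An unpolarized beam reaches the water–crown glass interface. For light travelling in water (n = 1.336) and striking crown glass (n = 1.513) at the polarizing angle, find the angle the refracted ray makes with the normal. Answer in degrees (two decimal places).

θ_t ≈ 41.44°

tan θ_B = n₂/n₁ = 1.513/1.336 = 1.1325, so θ_B = 48.56°.
Since θ_B + θ_t = 90° at Brewster incidence, θ_t = 90° − 48.56° = 41.44°.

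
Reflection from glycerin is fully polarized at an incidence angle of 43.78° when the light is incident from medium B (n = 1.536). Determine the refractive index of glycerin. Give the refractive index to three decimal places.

At Brewster's angle, tan θ_B = n₂/n₁ with n₁ on the incident side (medium B) and n₂ on the transmitted side (glycerin).
n₂ = n₁ tan θ_B = 1.536 × tan 43.78° = 1.472.

n ≈ 1.472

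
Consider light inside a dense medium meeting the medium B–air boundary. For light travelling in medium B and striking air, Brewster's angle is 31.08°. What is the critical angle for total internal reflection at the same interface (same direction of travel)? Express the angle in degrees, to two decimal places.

tan θ_B = n₂/n₁ = tan 31.08° = 0.6028.
Total internal reflection: sin θ_c = n₂/n₁ = 0.6028.
θ_c = arcsin(0.6028) = 37.07°.

θ_c ≈ 37.07°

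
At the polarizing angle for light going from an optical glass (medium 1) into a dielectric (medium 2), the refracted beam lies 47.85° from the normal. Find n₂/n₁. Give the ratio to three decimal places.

n₂/n₁ ≈ 0.905

θ_B + θ_t = 90°, so θ_B = 90° − 47.85° = 42.15°.
tan θ_B = n₂/n₁, so n₂/n₁ = tan 42.15° = 0.905.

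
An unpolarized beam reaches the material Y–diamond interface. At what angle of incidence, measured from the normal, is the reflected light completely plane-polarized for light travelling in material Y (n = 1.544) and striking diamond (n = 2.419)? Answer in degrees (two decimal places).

θ_B ≈ 57.45°

Here n₂/n₁ = 2.419/1.544 = 1.5667, and Brewster's law gives tan θ_B = n₂/n₁.
So θ_B = arctan 1.5667 = 57.45°.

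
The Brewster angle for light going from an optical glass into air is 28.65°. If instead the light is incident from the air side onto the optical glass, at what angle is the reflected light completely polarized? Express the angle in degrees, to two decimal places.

Reversing the direction swaps n₁ and n₂, so tan θ_B' = 1/tan θ_B and θ_B' = 90° − θ_B.
Hence θ_B' = 90° − 28.65° = 61.35°.

θ_B' ≈ 61.35°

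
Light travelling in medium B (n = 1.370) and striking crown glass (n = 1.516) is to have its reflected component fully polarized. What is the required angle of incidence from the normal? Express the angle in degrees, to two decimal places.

The reflected p-component vanishes when tan θ_B = n₂/n₁.
Here n₂/n₁ = 1.516/1.370 = 1.1066, and Brewster's law gives tan θ_B = n₂/n₁. Taking the arctangent, θ_B = 47.90°.

θ_B ≈ 47.90°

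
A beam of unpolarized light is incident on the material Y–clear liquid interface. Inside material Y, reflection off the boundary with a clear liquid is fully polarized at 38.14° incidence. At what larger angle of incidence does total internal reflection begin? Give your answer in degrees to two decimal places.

From Brewster, n₂/n₁ = tan θ_B = tan 38.14° = 0.7852.
Then sin θ_c = n₂/n₁ = 0.7852, so θ_c = arcsin 0.7852 = 51.74°.

θ_c ≈ 51.74°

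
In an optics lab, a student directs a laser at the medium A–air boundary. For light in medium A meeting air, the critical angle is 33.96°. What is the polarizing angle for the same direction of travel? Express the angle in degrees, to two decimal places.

θ_B ≈ 29.19°

At the critical angle sin θ_c = n₂/n₁, giving n₂/n₁ = sin 33.96° = 0.5586.
Then tan θ_B = n₂/n₁ = 0.5586, so θ_B = arctan 0.5586 = 29.19°.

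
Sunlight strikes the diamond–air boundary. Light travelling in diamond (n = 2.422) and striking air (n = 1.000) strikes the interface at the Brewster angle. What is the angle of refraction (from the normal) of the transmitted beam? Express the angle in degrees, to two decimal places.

First find Brewster's angle: tan θ_B = 1.000/2.422 = 0.4129, giving θ_B = 22.43°.
The refracted ray is perpendicular to the reflected ray, so θ_t = 90° − θ_B = 67.57°.

θ_t ≈ 67.57°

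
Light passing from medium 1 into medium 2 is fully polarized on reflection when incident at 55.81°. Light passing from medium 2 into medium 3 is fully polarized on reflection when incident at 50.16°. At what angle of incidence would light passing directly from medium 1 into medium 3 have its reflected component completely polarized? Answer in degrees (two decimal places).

θ_B ≈ 60.45°

n₂/n₁ = tan 55.81° = 1.4720 and n₃/n₂ = tan 50.16° = 1.1985.
So n₃/n₁ = (n₂/n₁)(n₃/n₂) = 1.4720 × 1.1985 = 1.7643.
θ_B(1→3) = arctan(1.7643) = 60.45°.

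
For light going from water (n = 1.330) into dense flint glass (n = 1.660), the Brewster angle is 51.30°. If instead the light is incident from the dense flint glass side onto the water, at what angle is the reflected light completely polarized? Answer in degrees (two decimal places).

tan θ_B' = n₁/n₂ = 1/tan θ_B, so θ_B' = 90° − θ_B.
θ_B' = 90° − 51.30° = 38.70°.

θ_B' ≈ 38.70°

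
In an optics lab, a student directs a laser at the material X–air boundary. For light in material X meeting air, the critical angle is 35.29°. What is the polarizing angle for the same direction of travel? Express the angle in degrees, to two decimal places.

n₂/n₁ = sin θ_c = sin 35.29° = 0.5777.
tan θ_B equals the same ratio, so θ_B = arctan(0.5777) = 30.02°.

θ_B ≈ 30.02°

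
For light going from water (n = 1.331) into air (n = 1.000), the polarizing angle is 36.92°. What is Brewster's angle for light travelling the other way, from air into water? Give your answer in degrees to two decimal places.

tan θ_B' = n₁/n₂ = 1/tan θ_B, so θ_B' = 90° − θ_B.
θ_B' = 90° − 36.92° = 53.08°.

θ_B' ≈ 53.08°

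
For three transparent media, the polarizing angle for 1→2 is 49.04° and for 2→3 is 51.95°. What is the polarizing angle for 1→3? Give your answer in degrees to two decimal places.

Each Brewster angle gives a ratio: n₂/n₁ = tan 49.04° = 1.1520, n₃/n₂ = tan 51.95° = 1.2776.
n₃/n₁ = 1.4718. Then tan θ_B(1→3) = n₃/n₁, so θ_B(1→3) = arctan(1.4718) = 55.81°.

θ_B ≈ 55.81°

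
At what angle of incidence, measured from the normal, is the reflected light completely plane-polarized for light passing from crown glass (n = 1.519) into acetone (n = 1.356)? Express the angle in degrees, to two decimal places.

Brewster's condition: tan θ_B = n₂/n₁ = 1.356/1.519 = 0.8927.
So θ_B = arctan 0.8927 = 41.76°.

θ_B ≈ 41.76°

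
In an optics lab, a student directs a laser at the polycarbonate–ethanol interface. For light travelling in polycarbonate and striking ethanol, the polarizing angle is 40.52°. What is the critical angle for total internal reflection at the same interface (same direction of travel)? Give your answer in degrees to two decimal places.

θ_c ≈ 58.72°

From Brewster, n₂/n₁ = tan θ_B = tan 40.52° = 0.8547.
Then sin θ_c = n₂/n₁ = 0.8547, so θ_c = arcsin 0.8547 = 58.72°.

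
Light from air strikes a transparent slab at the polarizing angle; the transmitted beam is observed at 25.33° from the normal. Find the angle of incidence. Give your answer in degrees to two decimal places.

θ_B ≈ 64.67°

Brewster's condition makes the reflected and refracted beams perpendicular: θ_B + θ_t = 90°.
θ_B = 90° − 25.33° = 64.67°.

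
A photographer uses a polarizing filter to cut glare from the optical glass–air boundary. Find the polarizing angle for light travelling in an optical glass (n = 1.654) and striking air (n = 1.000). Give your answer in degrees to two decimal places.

tan θ_B = n₂/n₁ = 1.000/1.654 = 0.6046.
So θ_B = arctan 0.6046 = 31.16°.

θ_B ≈ 31.16°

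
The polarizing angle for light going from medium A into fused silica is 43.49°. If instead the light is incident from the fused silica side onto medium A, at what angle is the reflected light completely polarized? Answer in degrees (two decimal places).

θ_B' ≈ 46.51°

The two Brewster angles are complementary: θ_B' = 90° − θ_B = 90° − 43.49° = 46.51°.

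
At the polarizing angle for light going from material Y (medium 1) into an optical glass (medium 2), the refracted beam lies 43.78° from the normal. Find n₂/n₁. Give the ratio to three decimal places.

At Brewster incidence θ_B = 90° − θ_t = 90° − 43.78° = 46.22°.
Then n₂/n₁ = tan θ_B = tan 46.22° = 1.044.

n₂/n₁ ≈ 1.044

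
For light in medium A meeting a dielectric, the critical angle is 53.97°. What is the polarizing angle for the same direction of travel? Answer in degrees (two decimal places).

θ_B ≈ 38.96°

n₂/n₁ = sin θ_c = sin 53.97° = 0.8087.
tan θ_B equals the same ratio, so θ_B = arctan(0.8087) = 38.96°.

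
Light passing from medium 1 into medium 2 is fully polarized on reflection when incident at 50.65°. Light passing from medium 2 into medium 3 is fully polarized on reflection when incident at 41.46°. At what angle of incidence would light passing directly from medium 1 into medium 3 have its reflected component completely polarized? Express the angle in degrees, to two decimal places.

Each Brewster angle gives a ratio: n₂/n₁ = tan 50.65° = 1.2196, n₃/n₂ = tan 41.46° = 0.8835.
Multiplying, n₃/n₁ = 1.2196 × 0.8835 = 1.0775, and θ_B(1→3) = arctan 1.0775 = 47.14°.

θ_B ≈ 47.14°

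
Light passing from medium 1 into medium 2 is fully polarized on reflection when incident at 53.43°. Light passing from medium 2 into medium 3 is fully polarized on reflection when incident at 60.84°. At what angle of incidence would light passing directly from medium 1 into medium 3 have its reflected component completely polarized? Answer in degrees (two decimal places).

θ_B ≈ 67.51°

tan θ_B(1→2) = n₂/n₁ = tan 53.43° = 1.3480.
tan θ_B(2→3) = n₃/n₂ = tan 60.84° = 1.7922.
So n₃/n₁ = (n₂/n₁)(n₃/n₂) = 1.3480 × 1.7922 = 2.4159.
θ_B(1→3) = arctan(2.4159) = 67.51°.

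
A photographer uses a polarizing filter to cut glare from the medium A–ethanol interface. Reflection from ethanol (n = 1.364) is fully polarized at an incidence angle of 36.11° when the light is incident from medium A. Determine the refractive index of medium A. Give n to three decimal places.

At the polarizing angle, tan θ_B = n₂/n₁ with n₁ on the incident side (medium A) and n₂ on the transmitted side (ethanol).
n₁ = n₂ / tan θ_B = 1.364 / tan 36.11° = 1.870.

n ≈ 1.870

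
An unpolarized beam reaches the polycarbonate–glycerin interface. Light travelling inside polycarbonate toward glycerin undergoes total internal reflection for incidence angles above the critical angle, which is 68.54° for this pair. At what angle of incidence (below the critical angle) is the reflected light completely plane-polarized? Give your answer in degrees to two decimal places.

sin θ_c = n₂/n₁, so n₂/n₁ = sin 68.54° = 0.9307.
Brewster: tan θ_B = n₂/n₁ = 0.9307.
θ_B = arctan(0.9307) = 42.94°.

θ_B ≈ 42.94°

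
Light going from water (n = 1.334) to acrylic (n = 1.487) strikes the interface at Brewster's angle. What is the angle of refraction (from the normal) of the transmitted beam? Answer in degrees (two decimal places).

tan θ_B = n₂/n₁ = 1.487/1.334 = 1.1147, so θ_B = 48.10°.
The refracted ray is perpendicular to the reflected ray, so θ_t = 90° − θ_B = 41.90°.

θ_t ≈ 41.90°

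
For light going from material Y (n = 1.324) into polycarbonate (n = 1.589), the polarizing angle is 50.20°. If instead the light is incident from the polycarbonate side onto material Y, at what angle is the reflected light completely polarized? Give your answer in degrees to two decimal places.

tan θ_B' = n₁/n₂ = 1/tan θ_B, so θ_B' = 90° − θ_B.
θ_B' = 90° − 50.20° = 39.80°.

θ_B' ≈ 39.80°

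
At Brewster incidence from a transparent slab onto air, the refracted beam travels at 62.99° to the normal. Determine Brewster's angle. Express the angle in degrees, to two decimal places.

Brewster's condition makes the reflected and refracted beams perpendicular: θ_B + θ_t = 90°.
θ_B = 90° − 62.99° = 27.01°.

θ_B ≈ 27.01°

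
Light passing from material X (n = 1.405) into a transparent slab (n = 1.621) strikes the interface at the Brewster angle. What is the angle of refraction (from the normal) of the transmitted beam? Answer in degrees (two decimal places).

θ_t ≈ 40.92°

First find Brewster's angle: tan θ_B = 1.621/1.405 = 1.1537, giving θ_B = 49.08°.
Since θ_B + θ_t = 90° at Brewster incidence, θ_t = 90° − 49.08° = 40.92°.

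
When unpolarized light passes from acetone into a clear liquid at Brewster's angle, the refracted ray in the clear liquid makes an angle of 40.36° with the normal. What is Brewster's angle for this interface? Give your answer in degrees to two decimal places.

θ_B ≈ 49.64°

Since the reflected and refracted rays are at right angles at the polarizing angle, θ_B + θ_t = 90°.
θ_B = 90° − 40.36° = 49.64°.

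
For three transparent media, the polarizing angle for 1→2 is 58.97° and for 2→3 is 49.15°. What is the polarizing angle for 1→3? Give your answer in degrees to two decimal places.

θ_B ≈ 62.52°

tan θ_B(1→2) = n₂/n₁ = tan 58.97° = 1.6623.
tan θ_B(2→3) = n₃/n₂ = tan 49.15° = 1.1565.
n₃/n₁ = 1.9224. Then tan θ_B(1→3) = n₃/n₁, so θ_B(1→3) = arctan(1.9224) = 62.52°.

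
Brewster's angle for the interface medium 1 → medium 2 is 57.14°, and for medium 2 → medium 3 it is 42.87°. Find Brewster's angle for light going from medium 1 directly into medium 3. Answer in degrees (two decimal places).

tan θ_B(1→2) = n₂/n₁ = tan 57.14° = 1.5481.
tan θ_B(2→3) = n₃/n₂ = tan 42.87° = 0.9283.
Multiplying, n₃/n₁ = 1.5481 × 0.9283 = 1.4371, and θ_B(1→3) = arctan 1.4371 = 55.17°.

θ_B ≈ 55.17°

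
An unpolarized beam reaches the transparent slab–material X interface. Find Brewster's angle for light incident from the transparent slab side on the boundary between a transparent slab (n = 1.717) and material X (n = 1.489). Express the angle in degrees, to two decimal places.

The reflected p-component vanishes when tan θ_B = n₂/n₁.
Here n₂/n₁ = 1.489/1.717 = 0.8672, and Brewster's law gives tan θ_B = n₂/n₁.
So θ_B = arctan 0.8672 = 40.93°.

θ_B ≈ 40.93°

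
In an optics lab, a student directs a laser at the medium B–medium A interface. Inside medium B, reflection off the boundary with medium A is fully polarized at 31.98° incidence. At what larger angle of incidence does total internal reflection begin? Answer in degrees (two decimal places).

θ_c ≈ 38.64°

tan θ_B = n₂/n₁ = tan 31.98° = 0.6244.
Total internal reflection: sin θ_c = n₂/n₁ = 0.6244.
θ_c = arcsin(0.6244) = 38.64°.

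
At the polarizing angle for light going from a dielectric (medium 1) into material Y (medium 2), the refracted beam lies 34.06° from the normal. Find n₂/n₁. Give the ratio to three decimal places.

n₂/n₁ ≈ 1.479

θ_B + θ_t = 90°, so θ_B = 90° − 34.06° = 55.94°.
Then n₂/n₁ = tan θ_B = tan 55.94° = 1.479.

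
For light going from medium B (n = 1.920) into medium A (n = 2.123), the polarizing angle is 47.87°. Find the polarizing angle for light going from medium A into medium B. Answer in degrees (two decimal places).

θ_B' ≈ 42.13°

The two Brewster angles are complementary: θ_B' = 90° − θ_B = 90° − 47.87° = 42.13°.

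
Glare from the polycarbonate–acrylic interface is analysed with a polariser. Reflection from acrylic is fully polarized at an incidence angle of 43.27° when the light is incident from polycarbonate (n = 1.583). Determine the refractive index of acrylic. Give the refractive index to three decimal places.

Brewster's law: tan θ_B = n₂/n₁ (light incident in polycarbonate, refracted into acrylic).
n₂ = n₁ tan θ_B = 1.583 × tan 43.27° = 1.490.

n ≈ 1.490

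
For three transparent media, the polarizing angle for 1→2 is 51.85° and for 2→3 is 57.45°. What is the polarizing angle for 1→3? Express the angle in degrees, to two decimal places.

n₂/n₁ = tan 51.85° = 1.2731 and n₃/n₂ = tan 57.45° = 1.5667.
Multiplying, n₃/n₁ = 1.2731 × 1.5667 = 1.9945, and θ_B(1→3) = arctan 1.9945 = 63.37°.

θ_B ≈ 63.37°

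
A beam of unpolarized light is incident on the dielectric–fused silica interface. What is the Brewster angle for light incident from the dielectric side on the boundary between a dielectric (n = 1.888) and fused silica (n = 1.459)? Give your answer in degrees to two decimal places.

θ_B ≈ 37.70°

The reflected p-component vanishes when tan θ_B = n₂/n₁.
Here n₂/n₁ = 1.459/1.888 = 0.7728, and Brewster's law gives tan θ_B = n₂/n₁.
θ_B = arctan(0.7728) = 37.70°.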